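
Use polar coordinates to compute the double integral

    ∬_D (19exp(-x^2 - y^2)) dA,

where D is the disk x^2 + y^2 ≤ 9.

The region D is 0 ≤ r ≤ 3, 0 ≤ θ ≤ 2π in polar coordinates, where x = r cos(θ), y = r sin(θ), and dA = r dr dθ.

Under the substitution, the integrand becomes 19exp(-r^2), so

    ∬_D (19exp(-x^2 - y^2)) dA = ∫_{0}^{2π} ∫_{0}^{3} (19exp(-r^2)) · r dr dθ.

Inner integral (in r): ∫_{0}^{3} (19exp(-r^2)) · r dr = 19/2 - 19exp(-9)/2.

Outer integral (in θ): ∫_{0}^{2π} (19/2 - 19exp(-9)/2) dθ = -19π exp(-9) + 19π.

Therefore ∬_D (19exp(-x^2 - y^2)) dA = -19π exp(-9) + 19π.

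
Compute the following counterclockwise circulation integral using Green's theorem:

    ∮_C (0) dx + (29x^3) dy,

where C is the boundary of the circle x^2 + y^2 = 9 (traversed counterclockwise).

Green's theorem converts the closed line integral into a double integral over the enclosed region D:

    ∮_C P dx + Q dy = ∬_D (∂Q/∂x - ∂P/∂y) dA.

Here P = 0, Q = 29x^3, so

    ∂Q/∂x = 87x^2,    ∂P/∂y = 0,
    ∂Q/∂x - ∂P/∂y = 87x^2.

D is the region x^2 + y^2 ≤ 9. Evaluating the double integral:

In polar coordinates (x = r cos θ, y = r sin θ, dA = r dr dθ) the integrand becomes 87r^2cos(θ)^2, so

    ∬_D (87x^2) dA = ∫_0^{2π} ∫_0^{3} (87r^2cos(θ)^2) · r dr dθ.

Inner (r from 0 to 3): 7047cos(θ)^2/4.
Outer (θ from 0 to 2π): 7047π/4.

Therefore ∮_C P dx + Q dy = 7047π/4.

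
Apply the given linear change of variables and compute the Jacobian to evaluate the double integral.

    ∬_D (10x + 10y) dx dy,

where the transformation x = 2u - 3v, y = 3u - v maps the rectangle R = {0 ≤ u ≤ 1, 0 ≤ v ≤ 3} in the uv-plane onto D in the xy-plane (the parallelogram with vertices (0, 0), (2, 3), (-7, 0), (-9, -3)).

Compute the Jacobian determinant of (x, y) with respect to (u, v):

    ∂(x,y)/∂(u,v) = | 2  -3 | = (2)(-1) - (-3)(3) = 7.
                   | 3  -1 |

Its absolute value is |J| = 7 (the area scaling factor).

Substituting x = 2u - 3v, y = 3u - v into the integrand,

    10x + 10y → 50u - 40v,

so the integral becomes

    ∬_R (50u - 40v) · |J| du dv = ∫_0^1 ∫_0^3 (350u - 280v) dv du.

Inner (v): 1050u - 1260.
Outer (u): -735.

Therefore ∬_D (10x + 10y) dx dy = -735.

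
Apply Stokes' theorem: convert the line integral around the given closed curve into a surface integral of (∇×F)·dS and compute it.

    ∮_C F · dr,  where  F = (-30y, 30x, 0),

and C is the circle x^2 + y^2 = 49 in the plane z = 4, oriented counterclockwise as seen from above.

Let S be the flat disk x^2 + y^2 ≤ 49 in the plane z = 4, with upward unit normal n̂ = ẑ. By Stokes' theorem,

    ∮_C F · dr = ∬_S (∇ × F) · n̂ dS = ∬_D (curl F)_z dA,

where D is the disk x^2 + y^2 ≤ 49.

Compute the curl of F = (-30y, 30x, 0):
    (∇ × F)_x = ∂F_z/∂y - ∂F_y/∂z = 0,
    (∇ × F)_y = ∂F_x/∂z - ∂F_z/∂x = 0,
    (∇ × F)_z = ∂F_y/∂x - ∂F_x/∂y = 60.

On z = 4, (curl F)_z = 60.

Convert to polar (x = r cos θ, y = r sin θ, dA = r dr dθ); the integrand becomes 60, so

    ∬_D (curl F)_z dA = ∫_0^{2π} ∫_0^{7} (60) · r dr dθ.

Inner (r from 0 to 7): 1470.
Outer (θ from 0 to 2π): 2940π.

Therefore ∮_C F · dr = 2940π.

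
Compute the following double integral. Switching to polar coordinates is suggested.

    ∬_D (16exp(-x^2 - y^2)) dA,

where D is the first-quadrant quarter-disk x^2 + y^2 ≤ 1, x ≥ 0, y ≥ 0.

The region D is 0 ≤ r ≤ 1, 0 ≤ θ ≤ π/2 in polar coordinates, where x = r cos(θ), y = r sin(θ), and dA = r dr dθ.

Under the substitution, the integrand becomes 16exp(-r^2), so

    ∬_D (16exp(-x^2 - y^2)) dA = ∫_{0}^{π/2} ∫_{0}^{1} (16exp(-r^2)) · r dr dθ.

Inner integral (in r): ∫_{0}^{1} (16exp(-r^2)) · r dr = 8 - 8exp(-1).

Outer integral (in θ): ∫_{0}^{π/2} (8 - 8exp(-1)) dθ = -4π exp(-1) + 4π.

Therefore ∬_D (16exp(-x^2 - y^2)) dA = -4π exp(-1) + 4π.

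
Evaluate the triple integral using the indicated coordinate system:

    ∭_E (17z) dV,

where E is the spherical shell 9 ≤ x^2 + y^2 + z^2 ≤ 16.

In spherical coordinates, x = ρ sin(φ) cos(θ), y = ρ sin(φ) sin(θ), z = ρ cos(φ), and dV = ρ^2 sin(φ) dρ dφ dθ.

The integrand becomes 17ρ cos(φ), so

    ∭_E (17z) dV = ∫_{0}^{2π} ∫_{0}^{π} ∫_{3}^{4} (17ρ cos(φ)) · ρ^2 sin(φ) dρ dφ dθ.

Inner (ρ): 2975sin(2φ)/8.
Middle (φ): 0.
Outer (θ): 0.

Therefore the triple integral equals 0.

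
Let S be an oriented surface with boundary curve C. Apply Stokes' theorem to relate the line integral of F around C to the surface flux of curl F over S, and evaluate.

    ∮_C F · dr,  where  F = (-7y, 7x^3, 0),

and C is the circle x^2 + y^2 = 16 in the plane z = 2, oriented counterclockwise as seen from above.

Let S be the flat disk x^2 + y^2 ≤ 16 in the plane z = 2, with upward unit normal n̂ = ẑ. By Stokes' theorem,

    ∮_C F · dr = ∬_S (∇ × F) · n̂ dS = ∬_D (curl F)_z dA,

where D is the disk x^2 + y^2 ≤ 16.

Compute the curl of F = (-7y, 7x^3, 0):
    (∇ × F)_x = ∂F_z/∂y - ∂F_y/∂z = 0,
    (∇ × F)_y = ∂F_x/∂z - ∂F_z/∂x = 0,
    (∇ × F)_z = ∂F_y/∂x - ∂F_x/∂y = 21x^2 + 7.

On z = 2, (curl F)_z = 21x^2 + 7.

Convert to polar (x = r cos θ, y = r sin θ, dA = r dr dθ); the integrand becomes 21r^2cos(θ)^2 + 7, so

    ∬_D (curl F)_z dA = ∫_0^{2π} ∫_0^{4} (21r^2cos(θ)^2 + 7) · r dr dθ.

Inner (r from 0 to 4): 1344cos(θ)^2 + 56.
Outer (θ from 0 to 2π): 1456π.

Therefore ∮_C F · dr = 1456π.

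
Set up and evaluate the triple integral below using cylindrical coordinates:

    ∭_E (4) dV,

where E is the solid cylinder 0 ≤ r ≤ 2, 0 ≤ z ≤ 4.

In cylindrical coordinates, x = r cos(θ), y = r sin(θ), z = z, and dV = r dr dθ dz.

The integrand becomes 4, so

    ∭_E (4) dV = ∫_{0}^{2π} ∫_{0}^{2} ∫_{0}^{4} (4) · r dz dr dθ.

Inner (z): 16r.
Middle (r from 0 to 2): 32.
Outer (θ): 64π.

Therefore the triple integral equals 64π.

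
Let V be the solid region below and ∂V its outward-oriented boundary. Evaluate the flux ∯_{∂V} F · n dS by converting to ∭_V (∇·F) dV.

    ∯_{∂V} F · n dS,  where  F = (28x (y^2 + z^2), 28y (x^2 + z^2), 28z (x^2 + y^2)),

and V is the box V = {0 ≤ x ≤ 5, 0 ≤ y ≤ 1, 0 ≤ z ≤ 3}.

By the divergence theorem,

    ∯_{∂V} F · n dS = ∭_V (∇ · F) dV.

Compute the divergence:
    ∇ · F = ∂F_x/∂x + ∂F_y/∂y + ∂F_z/∂z = 28y^2 + 28z^2 + 28x^2 + 28z^2 + 28x^2 + 28y^2 = 56x^2 + 56y^2 + 56z^2.

V is a rectangular box, so dV = dx dy dz with 0 ≤ x ≤ 5, 0 ≤ y ≤ 1, 0 ≤ z ≤ 3.

Integrate (56x^2 + 56y^2 + 56z^2) over V as an iterated integral:

    ∭_V (∇·F) dV = ∫_0^{5} ∫_0^{1} ∫_0^{3} (56x^2 + 56y^2 + 56z^2) dz dy dx.

Inner (z from 0 to 3): 168x^2 + 168y^2 + 504.
Middle (y from 0 to 1): 168x^2 + 560.
Outer (x from 0 to 5): 9800.

Therefore ∯_{∂V} F · n dS = 9800.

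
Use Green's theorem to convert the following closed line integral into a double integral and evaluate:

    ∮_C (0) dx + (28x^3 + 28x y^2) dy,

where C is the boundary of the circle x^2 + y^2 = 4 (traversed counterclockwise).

Green's theorem converts the closed line integral into a double integral over the enclosed region D:

    ∮_C P dx + Q dy = ∬_D (∂Q/∂x - ∂P/∂y) dA.

Here P = 0, Q = 28x^3 + 28x y^2, so

    ∂Q/∂x = 84x^2 + 28y^2,    ∂P/∂y = 0,
    ∂Q/∂x - ∂P/∂y = 84x^2 + 28y^2.

D is the region x^2 + y^2 ≤ 4. Evaluating the double integral:

In polar coordinates (x = r cos θ, y = r sin θ, dA = r dr dθ) the integrand becomes 28r^2(cos(2θ) + 2), so

    ∬_D (84x^2 + 28y^2) dA = ∫_0^{2π} ∫_0^{2} (28r^2(cos(2θ) + 2)) · r dr dθ.

Inner (r from 0 to 2): 112cos(2θ) + 224.
Outer (θ from 0 to 2π): 448π.

Therefore ∮_C P dx + Q dy = 448π.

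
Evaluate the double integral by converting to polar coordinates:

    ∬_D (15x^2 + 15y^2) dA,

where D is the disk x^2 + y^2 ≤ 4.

The region D is 0 ≤ r ≤ 2, 0 ≤ θ ≤ 2π in polar coordinates, where x = r cos(θ), y = r sin(θ), and dA = r dr dθ.

Under the substitution, the integrand becomes 15r^2, so

    ∬_D (15x^2 + 15y^2) dA = ∫_{0}^{2π} ∫_{0}^{2} (15r^2) · r dr dθ.

Inner integral (in r): ∫_{0}^{2} (15r^2) · r dr = 60.

Outer integral (in θ): ∫_{0}^{2π} (60) dθ = 120π.

Therefore ∬_D (15x^2 + 15y^2) dA = 120π.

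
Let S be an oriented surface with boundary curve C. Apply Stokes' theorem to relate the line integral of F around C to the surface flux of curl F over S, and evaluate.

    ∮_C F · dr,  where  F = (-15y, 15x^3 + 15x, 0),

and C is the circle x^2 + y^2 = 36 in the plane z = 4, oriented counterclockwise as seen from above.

Let S be the flat disk x^2 + y^2 ≤ 36 in the plane z = 4, with upward unit normal n̂ = ẑ. By Stokes' theorem,

    ∮_C F · dr = ∬_S (∇ × F) · n̂ dS = ∬_D (curl F)_z dA,

where D is the disk x^2 + y^2 ≤ 36.

Compute the curl of F = (-15y, 15x^3 + 15x, 0):
    (∇ × F)_x = ∂F_z/∂y - ∂F_y/∂z = 0,
    (∇ × F)_y = ∂F_x/∂z - ∂F_z/∂x = 0,
    (∇ × F)_z = ∂F_y/∂x - ∂F_x/∂y = 45x^2 + 30.

On z = 4, (curl F)_z = 45x^2 + 30.

Convert to polar (x = r cos θ, y = r sin θ, dA = r dr dθ); the integrand becomes 45r^2cos(θ)^2 + 30, so

    ∬_D (curl F)_z dA = ∫_0^{2π} ∫_0^{6} (45r^2cos(θ)^2 + 30) · r dr dθ.

Inner (r from 0 to 6): 14580cos(θ)^2 + 540.
Outer (θ from 0 to 2π): 15660π.

Therefore ∮_C F · dr = 15660π.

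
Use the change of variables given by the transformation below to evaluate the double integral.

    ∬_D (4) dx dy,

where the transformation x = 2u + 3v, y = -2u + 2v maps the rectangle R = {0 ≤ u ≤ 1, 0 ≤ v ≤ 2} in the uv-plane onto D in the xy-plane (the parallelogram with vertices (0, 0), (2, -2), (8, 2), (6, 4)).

Compute the Jacobian determinant of (x, y) with respect to (u, v):

    ∂(x,y)/∂(u,v) = | 2  3 | = (2)(2) - (3)(-2) = 10.
                   | -2  2 |

Its absolute value is |J| = 10 (the area scaling factor).

Substituting x = 2u + 3v, y = -2u + 2v into the integrand,

    4 → 4,

so the integral becomes

    ∬_R (4) · |J| du dv = ∫_0^1 ∫_0^2 (40) dv du.

Inner (v): 80.
Outer (u): 80.

Therefore ∬_D (4) dx dy = 80.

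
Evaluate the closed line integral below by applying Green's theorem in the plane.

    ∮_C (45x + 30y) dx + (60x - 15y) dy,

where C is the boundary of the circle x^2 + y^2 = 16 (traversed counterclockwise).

Green's theorem converts the closed line integral into a double integral over the enclosed region D:

    ∮_C P dx + Q dy = ∬_D (∂Q/∂x - ∂P/∂y) dA.

Here P = 45x + 30y, Q = 60x - 15y, so

    ∂Q/∂x = 60,    ∂P/∂y = 30,
    ∂Q/∂x - ∂P/∂y = 30.

D is the region x^2 + y^2 ≤ 16. Evaluating the double integral:

In polar coordinates (x = r cos θ, y = r sin θ, dA = r dr dθ) the integrand becomes 30, so

    ∬_D (30) dA = ∫_0^{2π} ∫_0^{4} (30) · r dr dθ.

Inner (r from 0 to 4): 240.
Outer (θ from 0 to 2π): 480π.

Therefore ∮_C P dx + Q dy = 480π.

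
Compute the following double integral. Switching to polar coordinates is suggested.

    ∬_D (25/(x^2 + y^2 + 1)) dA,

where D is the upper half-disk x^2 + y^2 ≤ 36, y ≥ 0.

The region D is 0 ≤ r ≤ 6, 0 ≤ θ ≤ π in polar coordinates, where x = r cos(θ), y = r sin(θ), and dA = r dr dθ.

Under the substitution, the integrand becomes 25/(r^2 + 1), so

    ∬_D (25/(x^2 + y^2 + 1)) dA = ∫_{0}^{π} ∫_{0}^{6} (25/(r^2 + 1)) · r dr dθ.

Inner integral (in r): ∫_{0}^{6} (25/(r^2 + 1)) · r dr = 25log(37)/2.

Outer integral (in θ): ∫_{0}^{π} (25log(37)/2) dθ = 25π log(37)/2.

Therefore ∬_D (25/(x^2 + y^2 + 1)) dA = 25π log(37)/2.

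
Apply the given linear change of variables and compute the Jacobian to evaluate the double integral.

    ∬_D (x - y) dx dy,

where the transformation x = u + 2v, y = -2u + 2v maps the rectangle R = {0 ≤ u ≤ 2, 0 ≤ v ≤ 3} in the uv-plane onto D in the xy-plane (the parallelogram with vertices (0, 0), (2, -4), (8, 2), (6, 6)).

Compute the Jacobian determinant of (x, y) with respect to (u, v):

    ∂(x,y)/∂(u,v) = | 1  2 | = (1)(2) - (2)(-2) = 6.
                   | -2  2 |

Its absolute value is |J| = 6 (the area scaling factor).

Substituting x = u + 2v, y = -2u + 2v into the integrand,

    x - y → 3u,

so the integral becomes

    ∬_R (3u) · |J| du dv = ∫_0^2 ∫_0^3 (18u) dv du.

Inner (v): 54u.
Outer (u): 108.

Therefore ∬_D (x - y) dx dy = 108.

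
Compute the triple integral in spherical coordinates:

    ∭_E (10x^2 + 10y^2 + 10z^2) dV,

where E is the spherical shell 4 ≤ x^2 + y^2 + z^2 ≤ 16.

In spherical coordinates, x = ρ sin(φ) cos(θ), y = ρ sin(φ) sin(θ), z = ρ cos(φ), and dV = ρ^2 sin(φ) dρ dφ dθ.

The integrand becomes 10ρ^2, so

    ∭_E (10x^2 + 10y^2 + 10z^2) dV = ∫_{0}^{2π} ∫_{0}^{π} ∫_{2}^{4} (10ρ^2) · ρ^2 sin(φ) dρ dφ dθ.

Inner (ρ): 1984sin(φ).
Middle (φ): 3968.
Outer (θ): 7936π.

Therefore the triple integral equals 7936π.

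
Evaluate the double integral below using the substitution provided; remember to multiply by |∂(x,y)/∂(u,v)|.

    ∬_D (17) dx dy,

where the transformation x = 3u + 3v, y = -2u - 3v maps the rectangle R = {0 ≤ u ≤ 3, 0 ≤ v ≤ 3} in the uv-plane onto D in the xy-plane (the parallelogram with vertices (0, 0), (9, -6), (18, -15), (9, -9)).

Compute the Jacobian determinant of (x, y) with respect to (u, v):

    ∂(x,y)/∂(u,v) = | 3  3 | = (3)(-3) - (3)(-2) = -3.
                   | -2  -3 |

Its absolute value is |J| = 3 (the area scaling factor).

Substituting x = 3u + 3v, y = -2u - 3v into the integrand,

    17 → 17,

so the integral becomes

    ∬_R (17) · |J| du dv = ∫_0^3 ∫_0^3 (51) dv du.

Inner (v): 153.
Outer (u): 459.

Therefore ∬_D (17) dx dy = 459.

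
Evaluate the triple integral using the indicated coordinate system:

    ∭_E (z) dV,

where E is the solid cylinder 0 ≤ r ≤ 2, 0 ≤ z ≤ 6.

In cylindrical coordinates, x = r cos(θ), y = r sin(θ), z = z, and dV = r dr dθ dz.

The integrand becomes z, so

    ∭_E (z) dV = ∫_{0}^{2π} ∫_{0}^{2} ∫_{0}^{6} (z) · r dz dr dθ.

Inner (z): 18r.
Middle (r from 0 to 2): 36.
Outer (θ): 72π.

Therefore the triple integral equals 72π.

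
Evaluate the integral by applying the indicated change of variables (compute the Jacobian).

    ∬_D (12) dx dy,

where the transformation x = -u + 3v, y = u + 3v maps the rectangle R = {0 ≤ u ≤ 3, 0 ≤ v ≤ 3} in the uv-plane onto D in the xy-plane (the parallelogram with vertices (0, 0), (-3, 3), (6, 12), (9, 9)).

Compute the Jacobian determinant of (x, y) with respect to (u, v):

    ∂(x,y)/∂(u,v) = | -1  3 | = (-1)(3) - (3)(1) = -6.
                   | 1  3 |

Its absolute value is |J| = 6 (the area scaling factor).

Substituting x = -u + 3v, y = u + 3v into the integrand,

    12 → 12,

so the integral becomes

    ∬_R (12) · |J| du dv = ∫_0^3 ∫_0^3 (72) dv du.

Inner (v): 216.
Outer (u): 648.

Therefore ∬_D (12) dx dy = 648.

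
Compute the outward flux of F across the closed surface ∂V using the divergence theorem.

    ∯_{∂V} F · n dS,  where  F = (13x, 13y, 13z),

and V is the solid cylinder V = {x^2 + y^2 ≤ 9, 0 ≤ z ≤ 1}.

By the divergence theorem,

    ∯_{∂V} F · n dS = ∭_V (∇ · F) dV.

Compute the divergence:
    ∇ · F = ∂F_x/∂x + ∂F_y/∂y + ∂F_z/∂z = 13 + 13 + 13 = 39.

In cylindrical coordinates, x = r cos(θ), y = r sin(θ), z = z, dV = r dr dθ dz, with 0 ≤ r ≤ 3, 0 ≤ θ ≤ 2π, 0 ≤ z ≤ 1.

The integrand, after substitution and multiplying by the volume element, becomes (39) · r, so

    ∭_V (∇·F) dV = ∫_0^{2π} ∫_0^{3} ∫_0^{1} (39) · r dz dr dθ.

Inner (z from 0 to 1): 39r.
Middle (r from 0 to 3): 351/2.
Outer (θ from 0 to 2π): 351π.

Therefore ∯_{∂V} F · n dS = 351π.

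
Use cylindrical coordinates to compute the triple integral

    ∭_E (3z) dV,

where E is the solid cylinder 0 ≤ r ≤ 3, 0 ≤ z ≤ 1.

In cylindrical coordinates, x = r cos(θ), y = r sin(θ), z = z, and dV = r dr dθ dz.

The integrand becomes 3z, so

    ∭_E (3z) dV = ∫_{0}^{2π} ∫_{0}^{3} ∫_{0}^{1} (3z) · r dz dr dθ.

Inner (z): 3r/2.
Middle (r from 0 to 3): 27/4.
Outer (θ): 27π/2.

Therefore the triple integral equals 27π/2.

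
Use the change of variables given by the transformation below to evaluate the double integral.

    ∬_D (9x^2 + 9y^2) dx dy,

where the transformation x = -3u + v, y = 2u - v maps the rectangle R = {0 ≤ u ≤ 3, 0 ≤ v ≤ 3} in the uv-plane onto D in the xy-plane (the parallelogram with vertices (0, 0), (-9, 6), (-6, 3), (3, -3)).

Compute the Jacobian determinant of (x, y) with respect to (u, v):

    ∂(x,y)/∂(u,v) = | -3  1 | = (-3)(-1) - (1)(2) = 1.
                   | 2  -1 |

Its absolute value is |J| = 1 (the area scaling factor).

Substituting x = -3u + v, y = 2u - v into the integrand,

    9x^2 + 9y^2 → 117u^2 - 90u v + 18v^2,

so the integral becomes

    ∬_R (117u^2 - 90u v + 18v^2) · |J| du dv = ∫_0^3 ∫_0^3 (117u^2 - 90u v + 18v^2) dv du.

Inner (v): 351u^2 - 405u + 162.
Outer (u): 3645/2.

Therefore ∬_D (9x^2 + 9y^2) dx dy = 3645/2.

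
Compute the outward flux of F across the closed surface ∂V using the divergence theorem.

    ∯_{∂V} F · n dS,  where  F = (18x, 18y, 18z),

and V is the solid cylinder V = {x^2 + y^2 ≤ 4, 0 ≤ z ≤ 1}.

By the divergence theorem,

    ∯_{∂V} F · n dS = ∭_V (∇ · F) dV.

Compute the divergence:
    ∇ · F = ∂F_x/∂x + ∂F_y/∂y + ∂F_z/∂z = 18 + 18 + 18 = 54.

In cylindrical coordinates, x = r cos(θ), y = r sin(θ), z = z, dV = r dr dθ dz, with 0 ≤ r ≤ 2, 0 ≤ θ ≤ 2π, 0 ≤ z ≤ 1.

The integrand, after substitution and multiplying by the volume element, becomes (54) · r, so

    ∭_V (∇·F) dV = ∫_0^{2π} ∫_0^{2} ∫_0^{1} (54) · r dz dr dθ.

Inner (z from 0 to 1): 54r.
Middle (r from 0 to 2): 108.
Outer (θ from 0 to 2π): 216π.

Therefore ∯_{∂V} F · n dS = 216π.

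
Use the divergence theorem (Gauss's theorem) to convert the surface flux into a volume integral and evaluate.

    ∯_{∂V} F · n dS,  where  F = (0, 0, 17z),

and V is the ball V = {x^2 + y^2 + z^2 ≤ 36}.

By the divergence theorem,

    ∯_{∂V} F · n dS = ∭_V (∇ · F) dV.

Compute the divergence:
    ∇ · F = ∂F_x/∂x + ∂F_y/∂y + ∂F_z/∂z = 0 + 0 + 17 = 17.

In spherical coordinates, x = ρ sin(φ) cos(θ), y = ρ sin(φ) sin(θ), z = ρ cos(φ), dV = ρ^2 sin(φ) dρ dφ dθ, with 0 ≤ ρ ≤ 6, 0 ≤ φ ≤ π, 0 ≤ θ ≤ 2π.

The integrand, after substitution and multiplying by the volume element, becomes (17) · ρ^2 sin(φ), so

    ∭_V (∇·F) dV = ∫_0^{2π} ∫_0^{π} ∫_0^{6} (17) · ρ^2 sin(φ) dρ dφ dθ.

Inner (ρ from 0 to 6): 1224sin(φ).
Middle (φ from 0 to π): 2448.
Outer (θ from 0 to 2π): 4896π.

Therefore ∯_{∂V} F · n dS = 4896π.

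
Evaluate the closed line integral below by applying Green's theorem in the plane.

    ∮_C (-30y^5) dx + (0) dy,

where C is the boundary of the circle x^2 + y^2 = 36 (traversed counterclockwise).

Green's theorem converts the closed line integral into a double integral over the enclosed region D:

    ∮_C P dx + Q dy = ∬_D (∂Q/∂x - ∂P/∂y) dA.

Here P = -30y^5, Q = 0, so

    ∂Q/∂x = 0,    ∂P/∂y = -150y^4,
    ∂Q/∂x - ∂P/∂y = 150y^4.

D is the region x^2 + y^2 ≤ 36. Evaluating the double integral:

In polar coordinates (x = r cos θ, y = r sin θ, dA = r dr dθ) the integrand becomes 150r^4sin(θ)^4, so

    ∬_D (150y^4) dA = ∫_0^{2π} ∫_0^{6} (150r^4sin(θ)^4) · r dr dθ.

Inner (r from 0 to 6): 1166400sin(θ)^4.
Outer (θ from 0 to 2π): 874800π.

Therefore ∮_C P dx + Q dy = 874800π.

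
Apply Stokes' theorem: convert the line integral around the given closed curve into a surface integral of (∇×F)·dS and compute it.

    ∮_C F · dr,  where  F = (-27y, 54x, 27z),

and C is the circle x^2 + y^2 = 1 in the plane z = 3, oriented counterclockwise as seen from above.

Let S be the flat disk x^2 + y^2 ≤ 1 in the plane z = 3, with upward unit normal n̂ = ẑ. By Stokes' theorem,

    ∮_C F · dr = ∬_S (∇ × F) · n̂ dS = ∬_D (curl F)_z dA,

where D is the disk x^2 + y^2 ≤ 1.

Compute the curl of F = (-27y, 54x, 27z):
    (∇ × F)_x = ∂F_z/∂y - ∂F_y/∂z = 0,
    (∇ × F)_y = ∂F_x/∂z - ∂F_z/∂x = 0,
    (∇ × F)_z = ∂F_y/∂x - ∂F_x/∂y = 81.

On z = 3, (curl F)_z = 81.

Convert to polar (x = r cos θ, y = r sin θ, dA = r dr dθ); the integrand becomes 81, so

    ∬_D (curl F)_z dA = ∫_0^{2π} ∫_0^{1} (81) · r dr dθ.

Inner (r from 0 to 1): 81/2.
Outer (θ from 0 to 2π): 81π.

Therefore ∮_C F · dr = 81π.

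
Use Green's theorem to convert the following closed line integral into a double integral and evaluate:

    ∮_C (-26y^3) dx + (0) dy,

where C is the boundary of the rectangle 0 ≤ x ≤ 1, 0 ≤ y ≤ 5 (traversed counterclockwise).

Green's theorem converts the closed line integral into a double integral over the enclosed region D:

    ∮_C P dx + Q dy = ∬_D (∂Q/∂x - ∂P/∂y) dA.

Here P = -26y^3, Q = 0, so

    ∂Q/∂x = 0,    ∂P/∂y = -78y^2,
    ∂Q/∂x - ∂P/∂y = 78y^2.

D is the region 0 ≤ x ≤ 1, 0 ≤ y ≤ 5. Evaluating the double integral:

    ∬_D (78y^2) dA = ∫_0^{1} ∫_0^{5} (78y^2) dy dx.

Inner (y from 0 to 5): 3250.
Outer (x from 0 to 1): 3250.

Therefore ∮_C P dx + Q dy = 3250.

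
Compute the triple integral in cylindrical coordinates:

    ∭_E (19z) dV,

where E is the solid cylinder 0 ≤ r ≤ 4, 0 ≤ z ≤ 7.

In cylindrical coordinates, x = r cos(θ), y = r sin(θ), z = z, and dV = r dr dθ dz.

The integrand becomes 19z, so

    ∭_E (19z) dV = ∫_{0}^{2π} ∫_{0}^{4} ∫_{0}^{7} (19z) · r dz dr dθ.

Inner (z): 931r/2.
Middle (r from 0 to 4): 3724.
Outer (θ): 7448π.

Therefore the triple integral equals 7448π.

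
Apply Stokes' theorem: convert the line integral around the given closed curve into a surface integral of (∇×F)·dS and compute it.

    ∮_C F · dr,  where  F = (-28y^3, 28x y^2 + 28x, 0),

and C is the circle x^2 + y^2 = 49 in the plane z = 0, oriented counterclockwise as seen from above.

Let S be the flat disk x^2 + y^2 ≤ 49 in the plane z = 0, with upward unit normal n̂ = ẑ. By Stokes' theorem,

    ∮_C F · dr = ∬_S (∇ × F) · n̂ dS = ∬_D (curl F)_z dA,

where D is the disk x^2 + y^2 ≤ 49.

Compute the curl of F = (-28y^3, 28x y^2 + 28x, 0):
    (∇ × F)_x = ∂F_z/∂y - ∂F_y/∂z = 0,
    (∇ × F)_y = ∂F_x/∂z - ∂F_z/∂x = 0,
    (∇ × F)_z = ∂F_y/∂x - ∂F_x/∂y = 112y^2 + 28.

On z = 0, (curl F)_z = 112y^2 + 28.

Convert to polar (x = r cos θ, y = r sin θ, dA = r dr dθ); the integrand becomes 112r^2sin(θ)^2 + 28, so

    ∬_D (curl F)_z dA = ∫_0^{2π} ∫_0^{7} (112r^2sin(θ)^2 + 28) · r dr dθ.

Inner (r from 0 to 7): 67228sin(θ)^2 + 686.
Outer (θ from 0 to 2π): 68600π.

Therefore ∮_C F · dr = 68600π.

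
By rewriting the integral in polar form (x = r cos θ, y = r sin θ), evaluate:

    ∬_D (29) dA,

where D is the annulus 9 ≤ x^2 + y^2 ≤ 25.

The region D is 3 ≤ r ≤ 5, 0 ≤ θ ≤ 2π in polar coordinates, where x = r cos(θ), y = r sin(θ), and dA = r dr dθ.

Under the substitution, the integrand becomes 29, so

    ∬_D (29) dA = ∫_{0}^{2π} ∫_{3}^{5} (29) · r dr dθ.

Inner integral (in r): ∫_{3}^{5} (29) · r dr = 232.

Outer integral (in θ): ∫_{0}^{2π} (232) dθ = 464π.

Therefore ∬_D (29) dA = 464π.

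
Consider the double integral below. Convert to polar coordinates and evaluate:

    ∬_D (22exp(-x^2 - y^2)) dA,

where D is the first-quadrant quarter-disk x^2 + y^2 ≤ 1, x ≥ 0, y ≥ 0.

The region D is 0 ≤ r ≤ 1, 0 ≤ θ ≤ π/2 in polar coordinates, where x = r cos(θ), y = r sin(θ), and dA = r dr dθ.

Under the substitution, the integrand becomes 22exp(-r^2), so

    ∬_D (22exp(-x^2 - y^2)) dA = ∫_{0}^{π/2} ∫_{0}^{1} (22exp(-r^2)) · r dr dθ.

Inner integral (in r): ∫_{0}^{1} (22exp(-r^2)) · r dr = 11 - 11exp(-1).

Outer integral (in θ): ∫_{0}^{π/2} (11 - 11exp(-1)) dθ = -11π (1 - e)exp(-1)/2.

Therefore ∬_D (22exp(-x^2 - y^2)) dA = -11π (1 - e)exp(-1)/2.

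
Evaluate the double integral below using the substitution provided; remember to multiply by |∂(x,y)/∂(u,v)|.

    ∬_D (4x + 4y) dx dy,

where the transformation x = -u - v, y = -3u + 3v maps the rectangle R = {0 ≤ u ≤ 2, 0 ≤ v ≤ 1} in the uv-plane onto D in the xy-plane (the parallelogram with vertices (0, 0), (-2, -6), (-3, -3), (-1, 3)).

Compute the Jacobian determinant of (x, y) with respect to (u, v):

    ∂(x,y)/∂(u,v) = | -1  -1 | = (-1)(3) - (-1)(-3) = -6.
                   | -3  3 |

Its absolute value is |J| = 6 (the area scaling factor).

Substituting x = -u - v, y = -3u + 3v into the integrand,

    4x + 4y → -16u + 8v,

so the integral becomes

    ∬_R (-16u + 8v) · |J| du dv = ∫_0^2 ∫_0^1 (-96u + 48v) dv du.

Inner (v): 24 - 96u.
Outer (u): -144.

Therefore ∬_D (4x + 4y) dx dy = -144.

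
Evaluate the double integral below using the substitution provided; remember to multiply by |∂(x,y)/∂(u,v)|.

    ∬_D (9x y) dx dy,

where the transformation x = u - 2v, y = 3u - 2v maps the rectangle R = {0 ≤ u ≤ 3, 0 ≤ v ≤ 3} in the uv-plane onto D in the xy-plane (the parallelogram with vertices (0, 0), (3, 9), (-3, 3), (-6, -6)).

Compute the Jacobian determinant of (x, y) with respect to (u, v):

    ∂(x,y)/∂(u,v) = | 1  -2 | = (1)(-2) - (-2)(3) = 4.
                   | 3  -2 |

Its absolute value is |J| = 4 (the area scaling factor).

Substituting x = u - 2v, y = 3u - 2v into the integrand,

    9x y → 27u^2 - 72u v + 36v^2,

so the integral becomes

    ∬_R (27u^2 - 72u v + 36v^2) · |J| du dv = ∫_0^3 ∫_0^3 (108u^2 - 288u v + 144v^2) dv du.

Inner (v): 324u^2 - 1296u + 1296.
Outer (u): 972.

Therefore ∬_D (9x y) dx dy = 972.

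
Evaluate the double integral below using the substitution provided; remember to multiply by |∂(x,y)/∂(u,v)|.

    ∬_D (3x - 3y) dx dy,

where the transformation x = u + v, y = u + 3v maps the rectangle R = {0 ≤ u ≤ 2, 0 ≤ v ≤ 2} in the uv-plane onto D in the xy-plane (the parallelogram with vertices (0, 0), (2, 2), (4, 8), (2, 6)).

Compute the Jacobian determinant of (x, y) with respect to (u, v):

    ∂(x,y)/∂(u,v) = | 1  1 | = (1)(3) - (1)(1) = 2.
                   | 1  3 |

Its absolute value is |J| = 2 (the area scaling factor).

Substituting x = u + v, y = u + 3v into the integrand,

    3x - 3y → -6v,

so the integral becomes

    ∬_R (-6v) · |J| du dv = ∫_0^2 ∫_0^2 (-12v) dv du.

Inner (v): -24.
Outer (u): -48.

Therefore ∬_D (3x - 3y) dx dy = -48.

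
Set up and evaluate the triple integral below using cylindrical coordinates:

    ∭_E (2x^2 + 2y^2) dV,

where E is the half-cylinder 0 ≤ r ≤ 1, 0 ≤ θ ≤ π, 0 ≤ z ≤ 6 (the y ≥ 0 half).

In cylindrical coordinates, x = r cos(θ), y = r sin(θ), z = z, and dV = r dr dθ dz.

The integrand becomes 2r^2, so

    ∭_E (2x^2 + 2y^2) dV = ∫_{0}^{π} ∫_{0}^{1} ∫_{0}^{6} (2r^2) · r dz dr dθ.

Inner (z): 12r^3.
Middle (r from 0 to 1): 3.
Outer (θ): 3π.

Therefore the triple integral equals 3π.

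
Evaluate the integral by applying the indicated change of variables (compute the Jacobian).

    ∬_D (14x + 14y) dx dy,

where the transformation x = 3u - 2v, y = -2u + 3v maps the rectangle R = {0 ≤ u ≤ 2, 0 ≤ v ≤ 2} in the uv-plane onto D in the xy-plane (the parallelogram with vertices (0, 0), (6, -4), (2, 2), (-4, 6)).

Compute the Jacobian determinant of (x, y) with respect to (u, v):

    ∂(x,y)/∂(u,v) = | 3  -2 | = (3)(3) - (-2)(-2) = 5.
                   | -2  3 |

Its absolute value is |J| = 5 (the area scaling factor).

Substituting x = 3u - 2v, y = -2u + 3v into the integrand,

    14x + 14y → 14u + 14v,

so the integral becomes

    ∬_R (14u + 14v) · |J| du dv = ∫_0^2 ∫_0^2 (70u + 70v) dv du.

Inner (v): 140u + 140.
Outer (u): 560.

Therefore ∬_D (14x + 14y) dx dy = 560.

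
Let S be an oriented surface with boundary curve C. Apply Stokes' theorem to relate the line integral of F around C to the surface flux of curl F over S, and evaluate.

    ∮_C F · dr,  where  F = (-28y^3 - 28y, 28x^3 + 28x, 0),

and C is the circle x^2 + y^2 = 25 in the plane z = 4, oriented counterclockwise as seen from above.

Let S be the flat disk x^2 + y^2 ≤ 25 in the plane z = 4, with upward unit normal n̂ = ẑ. By Stokes' theorem,

    ∮_C F · dr = ∬_S (∇ × F) · n̂ dS = ∬_D (curl F)_z dA,

where D is the disk x^2 + y^2 ≤ 25.

Compute the curl of F = (-28y^3 - 28y, 28x^3 + 28x, 0):
    (∇ × F)_x = ∂F_z/∂y - ∂F_y/∂z = 0,
    (∇ × F)_y = ∂F_x/∂z - ∂F_z/∂x = 0,
    (∇ × F)_z = ∂F_y/∂x - ∂F_x/∂y = 84x^2 + 84y^2 + 56.

On z = 4, (curl F)_z = 84x^2 + 84y^2 + 56.

Convert to polar (x = r cos θ, y = r sin θ, dA = r dr dθ); the integrand becomes 84r^2 + 56, so

    ∬_D (curl F)_z dA = ∫_0^{2π} ∫_0^{5} (84r^2 + 56) · r dr dθ.

Inner (r from 0 to 5): 13825.
Outer (θ from 0 to 2π): 27650π.

Therefore ∮_C F · dr = 27650π.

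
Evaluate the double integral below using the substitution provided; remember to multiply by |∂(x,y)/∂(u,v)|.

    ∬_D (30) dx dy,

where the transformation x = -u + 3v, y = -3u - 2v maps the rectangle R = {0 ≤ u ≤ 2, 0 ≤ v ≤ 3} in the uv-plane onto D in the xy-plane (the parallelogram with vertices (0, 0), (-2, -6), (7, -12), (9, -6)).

Compute the Jacobian determinant of (x, y) with respect to (u, v):

    ∂(x,y)/∂(u,v) = | -1  3 | = (-1)(-2) - (3)(-3) = 11.
                   | -3  -2 |

Its absolute value is |J| = 11 (the area scaling factor).

Substituting x = -u + 3v, y = -3u - 2v into the integrand,

    30 → 30,

so the integral becomes

    ∬_R (30) · |J| du dv = ∫_0^2 ∫_0^3 (330) dv du.

Inner (v): 990.
Outer (u): 1980.

Therefore ∬_D (30) dx dy = 1980.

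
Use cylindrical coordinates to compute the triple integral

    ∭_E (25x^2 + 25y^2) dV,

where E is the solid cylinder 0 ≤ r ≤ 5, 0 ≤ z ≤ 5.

In cylindrical coordinates, x = r cos(θ), y = r sin(θ), z = z, and dV = r dr dθ dz.

The integrand becomes 25r^2, so

    ∭_E (25x^2 + 25y^2) dV = ∫_{0}^{2π} ∫_{0}^{5} ∫_{0}^{5} (25r^2) · r dz dr dθ.

Inner (z): 125r^3.
Middle (r from 0 to 5): 78125/4.
Outer (θ): 78125π/2.

Therefore the triple integral equals 78125π/2.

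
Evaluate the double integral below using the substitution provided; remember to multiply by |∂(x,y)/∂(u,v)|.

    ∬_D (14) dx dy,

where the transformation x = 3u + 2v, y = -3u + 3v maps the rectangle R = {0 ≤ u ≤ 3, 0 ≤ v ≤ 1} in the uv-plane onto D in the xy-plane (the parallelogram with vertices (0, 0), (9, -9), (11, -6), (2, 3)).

Compute the Jacobian determinant of (x, y) with respect to (u, v):

    ∂(x,y)/∂(u,v) = | 3  2 | = (3)(3) - (2)(-3) = 15.
                   | -3  3 |

Its absolute value is |J| = 15 (the area scaling factor).

Substituting x = 3u + 2v, y = -3u + 3v into the integrand,

    14 → 14,

so the integral becomes

    ∬_R (14) · |J| du dv = ∫_0^3 ∫_0^1 (210) dv du.

Inner (v): 210.
Outer (u): 630.

Therefore ∬_D (14) dx dy = 630.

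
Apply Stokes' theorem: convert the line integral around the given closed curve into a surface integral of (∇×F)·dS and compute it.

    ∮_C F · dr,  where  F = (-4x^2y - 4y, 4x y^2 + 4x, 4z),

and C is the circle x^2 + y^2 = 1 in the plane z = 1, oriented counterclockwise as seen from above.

Let S be the flat disk x^2 + y^2 ≤ 1 in the plane z = 1, with upward unit normal n̂ = ẑ. By Stokes' theorem,

    ∮_C F · dr = ∬_S (∇ × F) · n̂ dS = ∬_D (curl F)_z dA,

where D is the disk x^2 + y^2 ≤ 1.

Compute the curl of F = (-4x^2y - 4y, 4x y^2 + 4x, 4z):
    (∇ × F)_x = ∂F_z/∂y - ∂F_y/∂z = 0,
    (∇ × F)_y = ∂F_x/∂z - ∂F_z/∂x = 0,
    (∇ × F)_z = ∂F_y/∂x - ∂F_x/∂y = 4x^2 + 4y^2 + 8.

On z = 1, (curl F)_z = 4x^2 + 4y^2 + 8.

Convert to polar (x = r cos θ, y = r sin θ, dA = r dr dθ); the integrand becomes 4r^2 + 8, so

    ∬_D (curl F)_z dA = ∫_0^{2π} ∫_0^{1} (4r^2 + 8) · r dr dθ.

Inner (r from 0 to 1): 5.
Outer (θ from 0 to 2π): 10π.

Therefore ∮_C F · dr = 10π.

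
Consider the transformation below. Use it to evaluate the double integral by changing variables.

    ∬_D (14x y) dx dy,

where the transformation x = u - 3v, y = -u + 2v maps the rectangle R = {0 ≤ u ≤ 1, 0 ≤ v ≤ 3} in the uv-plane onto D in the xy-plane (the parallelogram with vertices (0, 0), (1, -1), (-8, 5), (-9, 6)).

Compute the Jacobian determinant of (x, y) with respect to (u, v):

    ∂(x,y)/∂(u,v) = | 1  -3 | = (1)(2) - (-3)(-1) = -1.
                   | -1  2 |

Its absolute value is |J| = 1 (the area scaling factor).

Substituting x = u - 3v, y = -u + 2v into the integrand,

    14x y → -14u^2 + 70u v - 84v^2,

so the integral becomes

    ∬_R (-14u^2 + 70u v - 84v^2) · |J| du dv = ∫_0^1 ∫_0^3 (-14u^2 + 70u v - 84v^2) dv du.

Inner (v): -42u^2 + 315u - 756.
Outer (u): -1225/2.

Therefore ∬_D (14x y) dx dy = -1225/2.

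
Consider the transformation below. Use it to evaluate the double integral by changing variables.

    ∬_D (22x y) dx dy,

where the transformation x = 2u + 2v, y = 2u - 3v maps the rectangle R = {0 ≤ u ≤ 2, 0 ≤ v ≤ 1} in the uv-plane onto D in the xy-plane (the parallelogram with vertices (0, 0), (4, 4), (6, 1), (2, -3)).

Compute the Jacobian determinant of (x, y) with respect to (u, v):

    ∂(x,y)/∂(u,v) = | 2  2 | = (2)(-3) - (2)(2) = -10.
                   | 2  -3 |

Its absolute value is |J| = 10 (the area scaling factor).

Substituting x = 2u + 2v, y = 2u - 3v into the integrand,

    22x y → 88u^2 - 44u v - 132v^2,

so the integral becomes

    ∬_R (88u^2 - 44u v - 132v^2) · |J| du dv = ∫_0^2 ∫_0^1 (880u^2 - 440u v - 1320v^2) dv du.

Inner (v): 880u^2 - 220u - 440.
Outer (u): 3080/3.

Therefore ∬_D (22x y) dx dy = 3080/3.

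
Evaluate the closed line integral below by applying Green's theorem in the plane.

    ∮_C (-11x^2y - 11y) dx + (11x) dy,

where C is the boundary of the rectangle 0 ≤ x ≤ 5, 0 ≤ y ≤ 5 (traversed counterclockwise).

Green's theorem converts the closed line integral into a double integral over the enclosed region D:

    ∮_C P dx + Q dy = ∬_D (∂Q/∂x - ∂P/∂y) dA.

Here P = -11x^2y - 11y, Q = 11x, so

    ∂Q/∂x = 11,    ∂P/∂y = -11x^2 - 11,
    ∂Q/∂x - ∂P/∂y = 11x^2 + 22.

D is the region 0 ≤ x ≤ 5, 0 ≤ y ≤ 5. Evaluating the double integral:

    ∬_D (11x^2 + 22) dA = ∫_0^{5} ∫_0^{5} (11x^2 + 22) dy dx.

Inner (y from 0 to 5): 55x^2 + 110.
Outer (x from 0 to 5): 8525/3.

Therefore ∮_C P dx + Q dy = 8525/3.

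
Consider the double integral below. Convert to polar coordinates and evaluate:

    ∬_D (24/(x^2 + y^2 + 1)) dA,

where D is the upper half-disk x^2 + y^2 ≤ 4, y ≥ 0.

The region D is 0 ≤ r ≤ 2, 0 ≤ θ ≤ π in polar coordinates, where x = r cos(θ), y = r sin(θ), and dA = r dr dθ.

Under the substitution, the integrand becomes 24/(r^2 + 1), so

    ∬_D (24/(x^2 + y^2 + 1)) dA = ∫_{0}^{π} ∫_{0}^{2} (24/(r^2 + 1)) · r dr dθ.

Inner integral (in r): ∫_{0}^{2} (24/(r^2 + 1)) · r dr = log(244140625).

Outer integral (in θ): ∫_{0}^{π} (log(244140625)) dθ = log(244140625^π).

Therefore ∬_D (24/(x^2 + y^2 + 1)) dA = log(244140625^π).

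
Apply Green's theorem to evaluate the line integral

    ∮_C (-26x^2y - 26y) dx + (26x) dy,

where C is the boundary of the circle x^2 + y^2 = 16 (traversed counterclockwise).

Green's theorem converts the closed line integral into a double integral over the enclosed region D:

    ∮_C P dx + Q dy = ∬_D (∂Q/∂x - ∂P/∂y) dA.

Here P = -26x^2y - 26y, Q = 26x, so

    ∂Q/∂x = 26,    ∂P/∂y = -26x^2 - 26,
    ∂Q/∂x - ∂P/∂y = 26x^2 + 52.

D is the region x^2 + y^2 ≤ 16. Evaluating the double integral:

In polar coordinates (x = r cos θ, y = r sin θ, dA = r dr dθ) the integrand becomes 26r^2cos(θ)^2 + 52, so

    ∬_D (26x^2 + 52) dA = ∫_0^{2π} ∫_0^{4} (26r^2cos(θ)^2 + 52) · r dr dθ.

Inner (r from 0 to 4): 1664cos(θ)^2 + 416.
Outer (θ from 0 to 2π): 2496π.

Therefore ∮_C P dx + Q dy = 2496π.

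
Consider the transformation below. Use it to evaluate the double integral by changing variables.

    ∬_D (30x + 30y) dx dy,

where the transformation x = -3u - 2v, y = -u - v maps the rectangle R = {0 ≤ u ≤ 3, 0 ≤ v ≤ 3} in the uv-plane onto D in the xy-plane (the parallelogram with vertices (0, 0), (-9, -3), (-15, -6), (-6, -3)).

Compute the Jacobian determinant of (x, y) with respect to (u, v):

    ∂(x,y)/∂(u,v) = | -3  -2 | = (-3)(-1) - (-2)(-1) = 1.
                   | -1  -1 |

Its absolute value is |J| = 1 (the area scaling factor).

Substituting x = -3u - 2v, y = -u - v into the integrand,

    30x + 30y → -120u - 90v,

so the integral becomes

    ∬_R (-120u - 90v) · |J| du dv = ∫_0^3 ∫_0^3 (-120u - 90v) dv du.

Inner (v): -360u - 405.
Outer (u): -2835.

Therefore ∬_D (30x + 30y) dx dy = -2835.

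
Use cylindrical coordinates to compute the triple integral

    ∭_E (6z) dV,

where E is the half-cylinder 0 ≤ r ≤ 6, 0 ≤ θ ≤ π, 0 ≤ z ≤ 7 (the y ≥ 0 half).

In cylindrical coordinates, x = r cos(θ), y = r sin(θ), z = z, and dV = r dr dθ dz.

The integrand becomes 6z, so

    ∭_E (6z) dV = ∫_{0}^{π} ∫_{0}^{6} ∫_{0}^{7} (6z) · r dz dr dθ.

Inner (z): 147r.
Middle (r from 0 to 6): 2646.
Outer (θ): 2646π.

Therefore the triple integral equals 2646π.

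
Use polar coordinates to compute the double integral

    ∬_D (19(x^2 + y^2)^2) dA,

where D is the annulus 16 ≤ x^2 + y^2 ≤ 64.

The region D is 4 ≤ r ≤ 8, 0 ≤ θ ≤ 2π in polar coordinates, where x = r cos(θ), y = r sin(θ), and dA = r dr dθ.

Under the substitution, the integrand becomes 19r^4, so

    ∬_D (19(x^2 + y^2)^2) dA = ∫_{0}^{2π} ∫_{4}^{8} (19r^4) · r dr dθ.

Inner integral (in r): ∫_{4}^{8} (19r^4) · r dr = 817152.

Outer integral (in θ): ∫_{0}^{2π} (817152) dθ = 1634304π.

Therefore ∬_D (19(x^2 + y^2)^2) dA = 1634304π.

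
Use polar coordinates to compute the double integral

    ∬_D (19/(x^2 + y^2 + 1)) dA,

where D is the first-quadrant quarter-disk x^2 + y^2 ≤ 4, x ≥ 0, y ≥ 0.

The region D is 0 ≤ r ≤ 2, 0 ≤ θ ≤ π/2 in polar coordinates, where x = r cos(θ), y = r sin(θ), and dA = r dr dθ.

Under the substitution, the integrand becomes 19/(r^2 + 1), so

    ∬_D (19/(x^2 + y^2 + 1)) dA = ∫_{0}^{π/2} ∫_{0}^{2} (19/(r^2 + 1)) · r dr dθ.

Inner integral (in r): ∫_{0}^{2} (19/(r^2 + 1)) · r dr = 19log(5)/2.

Outer integral (in θ): ∫_{0}^{π/2} (19log(5)/2) dθ = 19π log(5)/4.

Therefore ∬_D (19/(x^2 + y^2 + 1)) dA = 19π log(5)/4.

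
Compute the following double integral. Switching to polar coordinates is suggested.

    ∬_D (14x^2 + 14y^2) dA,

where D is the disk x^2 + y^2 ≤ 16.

The region D is 0 ≤ r ≤ 4, 0 ≤ θ ≤ 2π in polar coordinates, where x = r cos(θ), y = r sin(θ), and dA = r dr dθ.

Under the substitution, the integrand becomes 14r^2, so

    ∬_D (14x^2 + 14y^2) dA = ∫_{0}^{2π} ∫_{0}^{4} (14r^2) · r dr dθ.

Inner integral (in r): ∫_{0}^{4} (14r^2) · r dr = 896.

Outer integral (in θ): ∫_{0}^{2π} (896) dθ = 1792π.

Therefore ∬_D (14x^2 + 14y^2) dA = 1792π.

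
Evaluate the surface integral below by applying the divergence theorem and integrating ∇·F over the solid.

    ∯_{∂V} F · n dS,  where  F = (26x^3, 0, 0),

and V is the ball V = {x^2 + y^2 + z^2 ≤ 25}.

By the divergence theorem,

    ∯_{∂V} F · n dS = ∭_V (∇ · F) dV.

Compute the divergence:
    ∇ · F = ∂F_x/∂x + ∂F_y/∂y + ∂F_z/∂z = 78x^2 + 0 + 0 = 78x^2.

In spherical coordinates, x = ρ sin(φ) cos(θ), y = ρ sin(φ) sin(θ), z = ρ cos(φ), dV = ρ^2 sin(φ) dρ dφ dθ, with 0 ≤ ρ ≤ 5, 0 ≤ φ ≤ π, 0 ≤ θ ≤ 2π.

The integrand, after substitution and multiplying by the volume element, becomes (78ρ^2sin(φ)^2cos(θ)^2) · ρ^2 sin(φ), so

    ∭_V (∇·F) dV = ∫_0^{2π} ∫_0^{π} ∫_0^{5} (78ρ^2sin(φ)^2cos(θ)^2) · ρ^2 sin(φ) dρ dφ dθ.

Inner (ρ from 0 to 5): 48750sin(φ)^3cos(θ)^2.
Middle (φ from 0 to π): 65000cos(θ)^2.
Outer (θ from 0 to 2π): 65000π.

Therefore ∯_{∂V} F · n dS = 65000π.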